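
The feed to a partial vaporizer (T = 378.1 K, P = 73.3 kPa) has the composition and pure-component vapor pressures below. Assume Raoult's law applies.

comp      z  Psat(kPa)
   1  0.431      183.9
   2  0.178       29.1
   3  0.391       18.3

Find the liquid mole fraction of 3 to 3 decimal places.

Raoult's law: Kᵢ = Pᵢˢᵃᵗ/P = Pᵢˢᵃᵗ/73.3.
  K_1 = 183.9/73.3 = 2.50887, K_2 = 29.1/73.3 = 0.39700, K_3 = 18.3/73.3 = 0.24966
Let ψ = V/F and solve Σ zᵢ(Kᵢ−1)/(1+ψ(Kᵢ−1)) = 0.
Check two-phase: ΣzᵢKᵢ = 1.250 > 1 and Σzᵢ/Kᵢ = 2.186 > 1, so g(0) = 0.250 > 0 and g(1) = -1.186 < 0.
Newton iteration, ψ⁰ = 0.31:
  ψ = 0.310: g = -0.0712, g' = -0.927 → ψ = 0.233
  ψ = 0.233: g = 0.0006, g' = -0.948 → ψ = 0.234
Converged at ψ = 0.234.
Compositions from xᵢ = zᵢ/(1+ψ(Kᵢ−1)), yᵢ = Kᵢxᵢ:
  1: x = 0.319, y = 0.799
  2: x = 0.207, y = 0.082
  3: x = 0.474, y = 0.118

x_3 = 0.474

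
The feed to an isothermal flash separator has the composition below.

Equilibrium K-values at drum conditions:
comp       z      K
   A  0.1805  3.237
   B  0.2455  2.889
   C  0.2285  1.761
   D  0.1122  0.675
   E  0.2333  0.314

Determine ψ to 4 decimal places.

ψ = 0.8376

Rachford–Rice: g(ψ) = Σ zᵢ(Kᵢ−1)/(1+ψ(Kᵢ−1)) = 0.
g(0) = ΣzᵢKᵢ − 1 = 0.8449 and g(1) = 1 − Σzᵢ/Kᵢ = -0.1797, so a root lies in (0, 1).
Newton–Raphson from ψ = 0.58:
  ψ = 0.5800: g = 0.20695, g' = -0.7551 → ψ = 0.8541
  ψ = 0.8541: g = -0.01537, g' = -0.9464 → ψ = 0.8378
  ψ = 0.8378: g = -0.00022, g' = -0.9195 → ψ = 0.8376
Converged at ψ = 0.8376.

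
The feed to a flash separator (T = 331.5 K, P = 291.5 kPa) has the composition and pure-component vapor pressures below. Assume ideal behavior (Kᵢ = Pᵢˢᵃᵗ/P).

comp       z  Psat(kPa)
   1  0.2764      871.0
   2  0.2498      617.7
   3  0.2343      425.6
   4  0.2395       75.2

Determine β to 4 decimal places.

Raoult's law: Kᵢ = Pᵢˢᵃᵗ/P = Pᵢˢᵃᵗ/291.5.
  K_1 = 871.0/291.5 = 2.987993, K_2 = 617.7/291.5 = 2.119039, K_3 = 425.6/291.5 = 1.460034, K_4 = 75.2/291.5 = 0.257976
Rachford–Rice: g(β) = Σ zᵢ(Kᵢ−1)/(1+β(Kᵢ−1)) = 0.
Feasibility: ΣzᵢKᵢ = 1.7591, Σzᵢ/Kᵢ = 1.2992 — both > 1, two phases present.
Newton iteration, β⁰ = 0.5:
  β = 0.5000: g = 0.25990, g' = -0.7694 → β = 0.8378
  β = 0.8378: g = -0.04149, g' = -1.1841 → β = 0.8027
  β = 0.8027: g = -0.00186, g' = -1.0819 → β = 0.8010
Converged at β = 0.8010.

β = 0.8010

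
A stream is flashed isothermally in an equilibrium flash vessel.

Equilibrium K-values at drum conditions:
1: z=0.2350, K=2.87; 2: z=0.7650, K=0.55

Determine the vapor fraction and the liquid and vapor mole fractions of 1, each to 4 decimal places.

Let ψ = V/F and solve Σ zᵢ(Kᵢ−1)/(1+ψ(Kᵢ−1)) = 0.
Feasibility: ΣzᵢKᵢ = 1.0952, Σzᵢ/Kᵢ = 1.4728 — both > 1, two phases present.
Binary case is linear: z₁(K₁−1)(1+ψ(K₂−1)) + z₂(K₂−1)(1+ψ(K₁−1)) = 0
⇒ ψ = [z₁(K₁−1)+z₂(K₂−1)] / [−(K₁−1)(K₂−1)] = 0.09520/0.84150 = 0.1131
Compositions from xᵢ = zᵢ/(1+ψ(Kᵢ−1)), yᵢ = Kᵢxᵢ:
  1: x = 0.1940, y = 0.5567
  2: x = 0.8060, y = 0.4433

ψ = 0.1131, x_1 = 0.1940, y_1 = 0.5567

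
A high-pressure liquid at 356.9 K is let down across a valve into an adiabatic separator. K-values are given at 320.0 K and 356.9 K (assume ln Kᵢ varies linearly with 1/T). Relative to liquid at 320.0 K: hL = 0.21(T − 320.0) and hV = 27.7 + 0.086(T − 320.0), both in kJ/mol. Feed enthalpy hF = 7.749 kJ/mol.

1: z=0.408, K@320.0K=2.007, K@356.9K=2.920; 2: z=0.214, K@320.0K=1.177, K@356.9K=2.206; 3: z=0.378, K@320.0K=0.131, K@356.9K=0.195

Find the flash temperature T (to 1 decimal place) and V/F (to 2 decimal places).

T = 324.8 K, V/F = 0.25

Adiabatic flash: solve Rachford–Rice at each trial T, then check hF = ψ·hV(T) + (1−ψ)·hL(T).
  T = 320.0 K: K = (2.007, 1.177, 0.131), RR gives ψ = 0.173, H_out = 4.794 kJ/mol
  T = 356.9 K: K = (2.920, 2.206, 0.195), RR gives ψ = 0.542, H_out = 20.285 kJ/mol
  T = 338.4 K: K = (2.444, 1.638, 0.161), RR gives ψ = 0.405, H_out = 14.167 kJ/mol
  T = 329.2 K: K = (2.221, 1.395, 0.146), RR gives ψ = 0.307, H_out = 10.089 kJ/mol
  T = 324.6 K: K = (2.113, 1.283, 0.138), RR gives ψ = 0.246, H_out = 7.630 kJ/mol
  T = 326.9 K: K = (2.167, 1.338, 0.142), RR gives ψ = 0.278, H_out = 8.902 kJ/mol
Linear interpolation between T = 324.6 (H_out = 7.630) and T = 326.9 (H_out = 8.902) on hF = 7.749 gives T ≈ 324.8 K, at which ψ = 0.25.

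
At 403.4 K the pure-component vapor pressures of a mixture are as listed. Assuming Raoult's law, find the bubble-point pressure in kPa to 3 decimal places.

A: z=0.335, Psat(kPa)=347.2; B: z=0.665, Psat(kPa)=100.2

Pbub = 182.945 kPa

At the bubble point ψ → 0, so ΣzᵢKᵢ = 1 with Kᵢ = Pᵢˢᵃᵗ/P ⇒ P = ΣzᵢPᵢˢᵃᵗ.
P = 0.335·347.2 + 0.665·100.2 = 182.945 kPa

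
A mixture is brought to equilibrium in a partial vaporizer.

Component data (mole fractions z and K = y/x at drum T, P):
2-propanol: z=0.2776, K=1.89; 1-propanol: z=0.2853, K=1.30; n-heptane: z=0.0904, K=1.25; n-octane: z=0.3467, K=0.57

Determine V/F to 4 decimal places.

V/F = 0.8200

Rachford–Rice: g(V/F) = Σ zᵢ(Kᵢ−1)/(1+V/F(Kᵢ−1)) = 0.
Feasibility: ΣzᵢKᵢ = 1.2062, Σzᵢ/Kᵢ = 1.0469 — both > 1, two phases present.
Newton–Raphson from V/F = 0.59:
  V/F = 0.5900: g = 0.05465, g' = -0.2325 → V/F = 0.8251
  V/F = 0.8251: g = -0.00126, g' = -0.2475 → V/F = 0.8200
Converged at V/F = 0.8200.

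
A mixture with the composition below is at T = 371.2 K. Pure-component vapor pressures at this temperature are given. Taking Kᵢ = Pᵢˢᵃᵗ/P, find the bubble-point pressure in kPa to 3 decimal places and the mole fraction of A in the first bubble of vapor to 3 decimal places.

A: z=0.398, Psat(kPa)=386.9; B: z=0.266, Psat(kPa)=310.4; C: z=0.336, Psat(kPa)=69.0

Pbub = 259.737 kPa, y_A = 0.593

At the bubble point ψ → 0, so ΣzᵢKᵢ = 1 with Kᵢ = Pᵢˢᵃᵗ/P ⇒ P = ΣzᵢPᵢˢᵃᵗ.
P = 0.398·386.9 + 0.266·310.4 + 0.336·69.0 = 259.737 kPa
yᵢ = zᵢPᵢˢᵃᵗ/P ⇒ y_A = 0.398·386.9/259.737 = 0.593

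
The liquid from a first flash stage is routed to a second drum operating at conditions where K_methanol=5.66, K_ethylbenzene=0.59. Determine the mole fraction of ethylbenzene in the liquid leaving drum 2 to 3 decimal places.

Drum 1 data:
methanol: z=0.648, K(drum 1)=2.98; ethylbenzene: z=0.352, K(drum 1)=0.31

Drum 1:
Rachford–Rice: g(ψ₁) = Σ zᵢ(Kᵢ−1)/(1+ψ₁(Kᵢ−1)) = 0.
Check two-phase: ΣzᵢKᵢ = 2.040 > 1 and Σzᵢ/Kᵢ = 1.353 > 1, so g(0) = 1.040 > 0 and g(1) = -0.353 < 0.
Binary case is linear: z₁(K₁−1)(1+ψ₁(K₂−1)) + z₂(K₂−1)(1+ψ₁(K₁−1)) = 0
⇒ ψ₁ = [z₁(K₁−1)+z₂(K₂−1)] / [−(K₁−1)(K₂−1)] = 1.0402/1.3662 = 0.761
Drum-1 compositions:
  methanol: x = 0.258, y = 0.770
  ethylbenzene: x = 0.742, y = 0.230
Drum-2 feed = drum-1 liquid: z₂ = (0.2584, 0.7416).
Drum 2:
Material balance + equilibrium reduce to Σ zᵢ(Kᵢ−1)/(1+ψ₂(Kᵢ−1)) = 0.
Feasibility: ΣzᵢKᵢ = 1.900, Σzᵢ/Kᵢ = 1.303 — both > 1, two phases present.
Binary case is linear: z₁(K₁−1)(1+ψ₂(K₂−1)) + z₂(K₂−1)(1+ψ₂(K₁−1)) = 0
⇒ ψ₂ = [z₁(K₁−1)+z₂(K₂−1)] / [−(K₁−1)(K₂−1)] = 0.9002/1.9106 = 0.471
  methanol: x = 0.081, y = 0.458
  ethylbenzene: x = 0.919, y = 0.542

x_ethylbenzene (drum 2) = 0.919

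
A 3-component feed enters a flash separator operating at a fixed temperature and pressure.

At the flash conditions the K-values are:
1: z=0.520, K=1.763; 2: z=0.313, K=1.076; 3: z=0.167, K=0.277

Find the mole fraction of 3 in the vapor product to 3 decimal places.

Material balance + equilibrium reduce to Σ zᵢ(Kᵢ−1)/(1+ψ(Kᵢ−1)) = 0.
g(0) = ΣzᵢKᵢ − 1 = 0.300 and g(1) = 1 − Σzᵢ/Kᵢ = -0.189, so a root lies in (0, 1).
Newton iteration, ψ⁰ = 0.33:
  ψ = 0.330: g = 0.1816, g' = -0.345 → ψ = 0.856
  ψ = 0.856: g = -0.0542, g' = -0.712 → ψ = 0.780
  ψ = 0.780: g = -0.0054, g' = -0.579 → ψ = 0.770
Converged at ψ = 0.770.
Compositions from xᵢ = zᵢ/(1+ψ(Kᵢ−1)), yᵢ = Kᵢxᵢ:
  1: x = 0.328, y = 0.577
  2: x = 0.296, y = 0.318
  3: x = 0.377, y = 0.104

y_3 = 0.104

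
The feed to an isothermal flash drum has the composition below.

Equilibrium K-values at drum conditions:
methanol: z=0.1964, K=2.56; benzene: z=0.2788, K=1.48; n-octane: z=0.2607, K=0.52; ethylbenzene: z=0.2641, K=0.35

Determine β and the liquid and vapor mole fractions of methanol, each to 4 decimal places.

Let β = V/F and solve Σ zᵢ(Kᵢ−1)/(1+β(Kᵢ−1)) = 0.
Feasibility: ΣzᵢKᵢ = 1.1434, Σzᵢ/Kᵢ = 1.5210 — both > 1, two phases present.
Iterate (Newton) starting at β = 0.5:
  β = 0.5000: g = -0.13892, g' = -0.5415 → β = 0.2435
  β = 0.2435: g = -0.00376, g' = -0.5370 → β = 0.2365
Converged at β = 0.2365.
Compositions from xᵢ = zᵢ/(1+β(Kᵢ−1)), yᵢ = Kᵢxᵢ:
  methanol: x = 0.1435, y = 0.3673
  benzene: x = 0.2504, y = 0.3706
  n-octane: x = 0.2941, y = 0.1529
  ethylbenzene: x = 0.3121, y = 0.1092

β = 0.2365, x_methanol = 0.1435, y_methanol = 0.3673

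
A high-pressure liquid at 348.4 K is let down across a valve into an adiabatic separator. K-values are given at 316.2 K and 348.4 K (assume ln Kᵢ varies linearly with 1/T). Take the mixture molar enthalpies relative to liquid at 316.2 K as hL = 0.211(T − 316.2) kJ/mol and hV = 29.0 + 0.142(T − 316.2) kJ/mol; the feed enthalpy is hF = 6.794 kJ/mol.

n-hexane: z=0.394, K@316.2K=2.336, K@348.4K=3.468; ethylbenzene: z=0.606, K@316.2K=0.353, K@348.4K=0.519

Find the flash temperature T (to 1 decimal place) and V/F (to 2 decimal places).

T = 319.9 K, V/F = 0.21

Adiabatic flash: solve Rachford–Rice at each trial T, then check hF = ψ·hV(T) + (1−ψ)·hL(T).
  T = 316.2 K: K = (2.336, 0.353), RR gives ψ = 0.155, H_out = 4.506 kJ/mol
  T = 348.4 K: K = (3.468, 0.519), RR gives ψ = 0.574, H_out = 22.154 kJ/mol
  T = 332.3 K: K = (2.874, 0.432), RR gives ψ = 0.370, H_out = 13.724 kJ/mol
  T = 324.2 K: K = (2.596, 0.391), RR gives ψ = 0.268, H_out = 9.298 kJ/mol
  T = 320.2 K: K = (2.464, 0.372), RR gives ψ = 0.213, H_out = 6.973 kJ/mol
  T = 318.2 K: K = (2.400, 0.362), RR gives ψ = 0.185, H_out = 5.760 kJ/mol
Linear interpolation between T = 318.2 (H_out = 5.760) and T = 320.2 (H_out = 6.973) on hF = 6.794 gives T ≈ 319.9 K, at which ψ = 0.21.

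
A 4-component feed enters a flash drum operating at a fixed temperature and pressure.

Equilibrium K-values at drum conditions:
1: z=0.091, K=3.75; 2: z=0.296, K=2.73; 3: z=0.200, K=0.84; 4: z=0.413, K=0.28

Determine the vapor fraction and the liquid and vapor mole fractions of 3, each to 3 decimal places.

Material balance + equilibrium reduce to Σ zᵢ(Kᵢ−1)/(1+ψ(Kᵢ−1)) = 0.
g(0) = ΣzᵢKᵢ − 1 = 0.433 and g(1) = 1 − Σzᵢ/Kᵢ = -0.846, so a root lies in (0, 1).
Iterate (Newton) starting at ψ = 0.69:
  ψ = 0.690: g = -0.3071, g' = -1.118 → ψ = 0.415
  ψ = 0.415: g = -0.0437, g' = -0.892 → ψ = 0.366
  ψ = 0.366: g = 0.0002, g' = -0.903 → ψ = 0.367
Converged at ψ = 0.367.
Compositions from xᵢ = zᵢ/(1+ψ(Kᵢ−1)), yᵢ = Kᵢxᵢ:
  1: x = 0.045, y = 0.170
  2: x = 0.181, y = 0.494
  3: x = 0.212, y = 0.178
  4: x = 0.561, y = 0.157

ψ = 0.367, x_3 = 0.212, y_3 = 0.178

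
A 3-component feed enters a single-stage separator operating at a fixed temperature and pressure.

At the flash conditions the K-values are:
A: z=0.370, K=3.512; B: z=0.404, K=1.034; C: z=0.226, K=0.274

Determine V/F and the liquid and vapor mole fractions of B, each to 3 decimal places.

Material balance + equilibrium reduce to Σ zᵢ(Kᵢ−1)/(1+V/F(Kᵢ−1)) = 0.
g(0) = ΣzᵢKᵢ − 1 = 0.779 and g(1) = 1 − Σzᵢ/Kᵢ = -0.321, so a root lies in (0, 1).
Iterate (Newton) starting at V/F = 0.5:
  V/F = 0.500: g = 0.1679, g' = -0.753 → V/F = 0.723
  V/F = 0.723: g = -0.0020, g' = -0.823 → V/F = 0.721
Converged at V/F = 0.721.
Compositions from xᵢ = zᵢ/(1+V/F(Kᵢ−1)), yᵢ = Kᵢxᵢ:
  A: x = 0.132, y = 0.462
  B: x = 0.394, y = 0.408
  C: x = 0.474, y = 0.130

V/F = 0.721, x_B = 0.394, y_B = 0.408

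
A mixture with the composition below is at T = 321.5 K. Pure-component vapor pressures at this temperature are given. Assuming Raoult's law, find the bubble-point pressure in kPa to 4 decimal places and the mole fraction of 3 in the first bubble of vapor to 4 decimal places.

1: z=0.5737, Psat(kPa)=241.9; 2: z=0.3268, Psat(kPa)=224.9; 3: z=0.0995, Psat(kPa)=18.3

Pbub = 214.0962 kPa, y_3 = 0.0085

At the bubble point ψ → 0, so ΣzᵢKᵢ = 1 with Kᵢ = Pᵢˢᵃᵗ/P ⇒ P = ΣzᵢPᵢˢᵃᵗ.
P = 0.5737·241.9 + 0.3268·224.9 + 0.0995·18.3 = 214.0962 kPa
yᵢ = zᵢPᵢˢᵃᵗ/P ⇒ y_3 = 0.0995·18.3/214.0962 = 0.0085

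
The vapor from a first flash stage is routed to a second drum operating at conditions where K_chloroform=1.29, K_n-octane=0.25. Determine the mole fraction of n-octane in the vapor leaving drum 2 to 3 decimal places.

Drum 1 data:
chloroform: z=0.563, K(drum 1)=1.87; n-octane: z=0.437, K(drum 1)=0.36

y_n-octane (drum 2) = 0.070

Drum 1:
Rachford–Rice: g(ψ₁) = Σ zᵢ(Kᵢ−1)/(1+ψ₁(Kᵢ−1)) = 0.
g(0) = ΣzᵢKᵢ − 1 = 0.210 and g(1) = 1 − Σzᵢ/Kᵢ = -0.515, so a root lies in (0, 1).
Binary case is linear: z₁(K₁−1)(1+ψ₁(K₂−1)) + z₂(K₂−1)(1+ψ₁(K₁−1)) = 0
⇒ ψ₁ = [z₁(K₁−1)+z₂(K₂−1)] / [−(K₁−1)(K₂−1)] = 0.2101/0.5568 = 0.377
Drum-1 compositions:
  chloroform: x = 0.424, y = 0.793
  n-octane: x = 0.576, y = 0.207
Drum-2 feed = drum-1 vapor: z₂ = (0.7926, 0.2074).
Drum 2:
Material balance + equilibrium reduce to Σ zᵢ(Kᵢ−1)/(1+ψ₂(Kᵢ−1)) = 0.
Feasibility: ΣzᵢKᵢ = 1.074, Σzᵢ/Kᵢ = 1.444 — both > 1, two phases present.
Binary case is linear: z₁(K₁−1)(1+ψ₂(K₂−1)) + z₂(K₂−1)(1+ψ₂(K₁−1)) = 0
⇒ ψ₂ = [z₁(K₁−1)+z₂(K₂−1)] / [−(K₁−1)(K₂−1)] = 0.0743/0.2175 = 0.342
  chloroform: x = 0.721, y = 0.930
  n-octane: x = 0.279, y = 0.070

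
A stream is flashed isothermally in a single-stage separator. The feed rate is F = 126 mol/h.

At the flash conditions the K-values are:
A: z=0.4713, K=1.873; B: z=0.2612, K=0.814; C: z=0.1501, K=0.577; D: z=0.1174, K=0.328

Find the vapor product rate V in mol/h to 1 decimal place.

Let ψ = V/F and solve Σ zᵢ(Kᵢ−1)/(1+ψ(Kᵢ−1)) = 0.
g(0) = ΣzᵢKᵢ − 1 = 0.2205 and g(1) = 1 − Σzᵢ/Kᵢ = -0.1906, so a root lies in (0, 1).
Newton iteration, ψ⁰ = 0.5:
  ψ = 0.5000: g = 0.03352, g' = -0.3485 → ψ = 0.5962
  ψ = 0.5962: g = -0.00057, g' = -0.3624 → ψ = 0.5946
Converged at ψ = 0.5946.
Then V = ψ·F = 0.5946·126 = 74.9 mol/h and L = F − V = 51.1 mol/h.

V = 74.9 mol/h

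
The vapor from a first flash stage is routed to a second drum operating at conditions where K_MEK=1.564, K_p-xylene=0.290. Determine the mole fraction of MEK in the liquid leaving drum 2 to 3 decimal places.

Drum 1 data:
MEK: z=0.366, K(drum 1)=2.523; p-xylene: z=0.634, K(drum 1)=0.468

Drum 1:
Binary case is linear: z₁(K₁−1)(1+ψ₁(K₂−1)) + z₂(K₂−1)(1+ψ₁(K₁−1)) = 0
⇒ ψ₁ = [z₁(K₁−1)+z₂(K₂−1)] / [−(K₁−1)(K₂−1)] = 0.2201/0.8102 = 0.272
Drum-1 compositions:
  MEK: x = 0.259, y = 0.653
  p-xylene: x = 0.741, y = 0.347
Drum-2 feed = drum-1 vapor: z₂ = (0.6532, 0.3468).
Drum 2:
Let ψ₂ = V/F and solve Σ zᵢ(Kᵢ−1)/(1+ψ₂(Kᵢ−1)) = 0.
g(0) = ΣzᵢKᵢ − 1 = 0.122 and g(1) = 1 − Σzᵢ/Kᵢ = -0.614, so a root lies in (0, 1).
Binary case is linear: z₁(K₁−1)(1+ψ₂(K₂−1)) + z₂(K₂−1)(1+ψ₂(K₁−1)) = 0
⇒ ψ₂ = [z₁(K₁−1)+z₂(K₂−1)] / [−(K₁−1)(K₂−1)] = 0.1221/0.4004 = 0.305
  MEK: x = 0.557, y = 0.872
  p-xylene: x = 0.443, y = 0.128

x_MEK (drum 2) = 0.557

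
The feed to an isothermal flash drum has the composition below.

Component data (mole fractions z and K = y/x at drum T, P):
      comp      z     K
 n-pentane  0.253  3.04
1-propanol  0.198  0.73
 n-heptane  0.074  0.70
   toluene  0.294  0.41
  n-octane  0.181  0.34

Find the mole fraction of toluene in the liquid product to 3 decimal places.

x_toluene = 0.321

Rachford–Rice: g(V/F) = Σ zᵢ(Kᵢ−1)/(1+V/F(Kᵢ−1)) = 0.
g(0) = ΣzᵢKᵢ − 1 = 0.148 and g(1) = 1 − Σzᵢ/Kᵢ = -0.710, so a root lies in (0, 1).
Iterate (Newton) starting at V/F = 0.64:
  V/F = 0.640: g = -0.3538, g' = -0.730 → V/F = 0.155
  V/F = 0.155: g = -0.0112, g' = -0.852 → V/F = 0.142
Converged at V/F = 0.142.
Compositions from xᵢ = zᵢ/(1+V/F(Kᵢ−1)), yᵢ = Kᵢxᵢ:
  n-pentane: x = 0.196, y = 0.596
  1-propanol: x = 0.206, y = 0.150
  n-heptane: x = 0.077, y = 0.054
  toluene: x = 0.321, y = 0.132
  n-octane: x = 0.200, y = 0.068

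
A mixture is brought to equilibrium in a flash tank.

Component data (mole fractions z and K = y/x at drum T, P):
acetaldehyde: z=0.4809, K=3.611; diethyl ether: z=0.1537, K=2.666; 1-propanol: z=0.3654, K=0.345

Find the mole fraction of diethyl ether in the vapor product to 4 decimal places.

Material balance + equilibrium reduce to Σ zᵢ(Kᵢ−1)/(1+ψ(Kᵢ−1)) = 0.
Feasibility: ΣzᵢKᵢ = 2.2724, Σzᵢ/Kᵢ = 1.2500 — both > 1, two phases present.
Iterate (Newton) starting at ψ = 0.43:
  ψ = 0.4300: g = 0.40753, g' = -1.1762 → ψ = 0.7765
  ψ = 0.7765: g = 0.03935, g' = -1.0880 → ψ = 0.8127
  ψ = 0.8127: g = -0.00072, g' = -1.1300 → ψ = 0.8120
Converged at ψ = 0.8120.
Compositions from xᵢ = zᵢ/(1+ψ(Kᵢ−1)), yᵢ = Kᵢxᵢ:
  acetaldehyde: x = 0.1541, y = 0.5566
  diethyl ether: x = 0.0653, y = 0.1742
  1-propanol: x = 0.7805, y = 0.2693

y_diethyl ether = 0.1742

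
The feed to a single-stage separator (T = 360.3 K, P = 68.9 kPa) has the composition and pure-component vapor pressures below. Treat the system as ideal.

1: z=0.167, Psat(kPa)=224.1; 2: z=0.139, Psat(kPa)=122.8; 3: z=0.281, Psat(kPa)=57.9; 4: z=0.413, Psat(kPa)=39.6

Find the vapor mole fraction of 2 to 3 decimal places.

Raoult's law: Kᵢ = Pᵢˢᵃᵗ/P = Pᵢˢᵃᵗ/68.9.
  K_1 = 224.1/68.9 = 3.25254, K_2 = 122.8/68.9 = 1.78229, K_3 = 57.9/68.9 = 0.84035, K_4 = 39.6/68.9 = 0.57475
Newton–Raphson from β = 0.5:
  β = 0.500: g = -0.0167, g' = -0.360 → β = 0.454
  β = 0.454: g = 0.0004, g' = -0.377 → β = 0.455
Converged at β = 0.455.
Compositions from xᵢ = zᵢ/(1+β(Kᵢ−1)), yᵢ = Kᵢxᵢ:
  1: x = 0.083, y = 0.268
  2: x = 0.103, y = 0.183
  3: x = 0.303, y = 0.255
  4: x = 0.512, y = 0.294

y_2 = 0.183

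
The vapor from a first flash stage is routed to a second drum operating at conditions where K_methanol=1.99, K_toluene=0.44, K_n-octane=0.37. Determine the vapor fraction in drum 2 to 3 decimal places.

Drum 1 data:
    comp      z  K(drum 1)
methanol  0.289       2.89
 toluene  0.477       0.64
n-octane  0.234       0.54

V/F (drum 2) = 0.350

Drum 1:
Let ψ₁ = V/F and solve Σ zᵢ(Kᵢ−1)/(1+ψ₁(Kᵢ−1)) = 0.
Feasibility: ΣzᵢKᵢ = 1.267, Σzᵢ/Kᵢ = 1.279 — both > 1, two phases present.
Newton iteration, ψ₁⁰ = 0.44:
  ψ₁ = 0.440: g = -0.0408, g' = -0.473 → ψ₁ = 0.354
  ψ₁ = 0.354: g = 0.0020, g' = -0.523 → ψ₁ = 0.358
Converged at ψ₁ = 0.358.
Drum-1 compositions:
  methanol: x = 0.172, y = 0.498
  toluene: x = 0.547, y = 0.350
  n-octane: x = 0.280, y = 0.151
Drum-2 feed = drum-1 vapor: z₂ = (0.4984, 0.3504, 0.1512).
Drum 2:
Rachford–Rice: g(ψ₂) = Σ zᵢ(Kᵢ−1)/(1+ψ₂(Kᵢ−1)) = 0.
Feasibility: ΣzᵢKᵢ = 1.202, Σzᵢ/Kᵢ = 1.456 — both > 1, two phases present.
Newton–Raphson from ψ₂ = 0.5:
  ψ₂ = 0.500: g = -0.0816, g' = -0.558 → ψ₂ = 0.354
  ψ₂ = 0.354: g = -0.0020, g' = -0.538 → ψ₂ = 0.350
Converged at ψ₂ = 0.350.
  methanol: x = 0.370, y = 0.736
  toluene: x = 0.436, y = 0.192
  n-octane: x = 0.194, y = 0.072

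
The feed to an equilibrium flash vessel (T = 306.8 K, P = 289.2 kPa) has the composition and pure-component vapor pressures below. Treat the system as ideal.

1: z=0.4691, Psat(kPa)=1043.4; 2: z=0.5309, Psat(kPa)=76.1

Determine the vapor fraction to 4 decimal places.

Raoult's law: Kᵢ = Pᵢˢᵃᵗ/P = Pᵢˢᵃᵗ/289.2.
  K_1 = 1043.4/289.2 = 3.607884, K_2 = 76.1/289.2 = 0.263140
Rachford–Rice: g(ψ) = Σ zᵢ(Kᵢ−1)/(1+ψ(Kᵢ−1)) = 0.
Feasibility: ΣzᵢKᵢ = 1.8322, Σzᵢ/Kᵢ = 2.1476 — both > 1, two phases present.
Binary case is linear: z₁(K₁−1)(1+ψ(K₂−1)) + z₂(K₂−1)(1+ψ(K₁−1)) = 0
⇒ ψ = [z₁(K₁−1)+z₂(K₂−1)] / [−(K₁−1)(K₂−1)] = 0.83216/1.92165 = 0.4330

ψ = 0.4330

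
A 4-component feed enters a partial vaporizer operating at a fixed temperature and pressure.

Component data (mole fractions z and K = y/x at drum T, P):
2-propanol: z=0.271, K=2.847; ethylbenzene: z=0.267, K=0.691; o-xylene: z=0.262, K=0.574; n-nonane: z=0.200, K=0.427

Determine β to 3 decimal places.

β = 0.241

Newton iteration, β⁰ = 0.5:
  β = 0.500: g = -0.1398, g' = -0.491 → β = 0.215
  β = 0.215: g = 0.0160, g' = -0.645 → β = 0.240
  β = 0.240: g = 0.0003, g' = -0.621 → β = 0.241
Converged at β = 0.241.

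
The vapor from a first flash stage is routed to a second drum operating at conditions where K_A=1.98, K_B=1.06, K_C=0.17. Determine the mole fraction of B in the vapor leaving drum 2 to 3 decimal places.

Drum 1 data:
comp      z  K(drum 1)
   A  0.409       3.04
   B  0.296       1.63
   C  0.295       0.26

y_B (drum 2) = 0.338

Drum 1:
Material balance + equilibrium reduce to Σ zᵢ(Kᵢ−1)/(1+ψ₁(Kᵢ−1)) = 0.
Check two-phase: ΣzᵢKᵢ = 1.803 > 1 and Σzᵢ/Kᵢ = 1.451 > 1, so g(0) = 0.803 > 0 and g(1) = -0.451 < 0.
Newton iteration, ψ₁⁰ = 0.35:
  ψ₁ = 0.350: g = 0.3450, g' = -0.952 → ψ₁ = 0.712
  ψ₁ = 0.712: g = 0.0073, g' = -1.061 → ψ₁ = 0.719
Converged at ψ₁ = 0.719.
Drum-1 compositions:
  A: x = 0.166, y = 0.504
  B: x = 0.204, y = 0.332
  C: x = 0.630, y = 0.164
Drum-2 feed = drum-1 vapor: z₂ = (0.5040, 0.3321, 0.1639).
Drum 2:
Rachford–Rice: g(ψ₂) = Σ zᵢ(Kᵢ−1)/(1+ψ₂(Kᵢ−1)) = 0.
Feasibility: ΣzᵢKᵢ = 1.378, Σzᵢ/Kᵢ = 1.532 — both > 1, two phases present.
Newton–Raphson from ψ₂ = 0.62:
  ψ₂ = 0.620: g = 0.0462, g' = -0.668 → ψ₂ = 0.689
  ψ₂ = 0.689: g = -0.0039, g' = -0.790 → ψ₂ = 0.684
Converged at ψ₂ = 0.684.
  A: x = 0.302, y = 0.597
  B: x = 0.319, y = 0.338
  C: x = 0.379, y = 0.064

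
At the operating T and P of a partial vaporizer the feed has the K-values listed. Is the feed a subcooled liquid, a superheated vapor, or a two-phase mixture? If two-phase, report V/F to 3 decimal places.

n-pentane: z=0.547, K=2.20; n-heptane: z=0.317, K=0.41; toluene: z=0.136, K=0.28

ΣzᵢKᵢ = 1.371; Σzᵢ/Kᵢ = 1.508.
Both exceed 1, so a two-phase solution exists.
Rachford–Rice: g(ψ) = Σ zᵢ(Kᵢ−1)/(1+ψ(Kᵢ−1)) = 0.
Newton iteration, ψ⁰ = 0.5:
  ψ = 0.500: g = -0.0080, g' = -0.702 → ψ = 0.489
Converged at ψ = 0.489.

two-phase, V/F = 0.489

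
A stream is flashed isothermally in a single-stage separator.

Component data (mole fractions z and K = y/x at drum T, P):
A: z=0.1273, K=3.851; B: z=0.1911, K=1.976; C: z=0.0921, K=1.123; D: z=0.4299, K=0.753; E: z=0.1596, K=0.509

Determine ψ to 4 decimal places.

ψ = 0.6826

Newton–Raphson from ψ = 0.4:
  ψ = 0.4000: g = 0.09916, g' = -0.4132 → ψ = 0.6400
  ψ = 0.6400: g = 0.01340, g' = -0.3187 → ψ = 0.6820
  ψ = 0.6820: g = 0.00017, g' = -0.3110 → ψ = 0.6826
Converged at ψ = 0.6826.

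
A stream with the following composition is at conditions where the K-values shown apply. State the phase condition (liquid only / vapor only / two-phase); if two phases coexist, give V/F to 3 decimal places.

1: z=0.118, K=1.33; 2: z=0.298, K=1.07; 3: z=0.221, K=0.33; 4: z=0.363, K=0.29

ΣzᵢKᵢ = 0.654; Σzᵢ/Kᵢ = 2.289.
Since ΣzᵢKᵢ < 1 the mixture is below its bubble point — single liquid phase.

liquid only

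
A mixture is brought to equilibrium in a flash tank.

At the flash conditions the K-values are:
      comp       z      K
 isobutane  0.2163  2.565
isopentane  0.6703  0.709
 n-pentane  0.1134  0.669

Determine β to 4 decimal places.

Newton iteration, β⁰ = 0.42:
  β = 0.4200: g = -0.06156, g' = -0.2833 → β = 0.2027
  β = 0.2027: g = 0.00946, g' = -0.3837 → β = 0.2274
  β = 0.2274: g = 0.00020, g' = -0.3678 → β = 0.2279
Converged at β = 0.2279.

β = 0.2279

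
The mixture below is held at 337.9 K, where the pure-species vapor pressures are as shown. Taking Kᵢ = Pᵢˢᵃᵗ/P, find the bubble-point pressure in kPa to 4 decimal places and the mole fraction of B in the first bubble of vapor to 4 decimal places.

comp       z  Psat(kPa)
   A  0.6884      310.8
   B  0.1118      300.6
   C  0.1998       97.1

Pbub = 266.9624 kPa, y_B = 0.1259

At the bubble point ψ → 0, so ΣzᵢKᵢ = 1 with Kᵢ = Pᵢˢᵃᵗ/P ⇒ P = ΣzᵢPᵢˢᵃᵗ.
P = 0.6884·310.8 + 0.1118·300.6 + 0.1998·97.1 = 266.9624 kPa
yᵢ = zᵢPᵢˢᵃᵗ/P ⇒ y_B = 0.1118·300.6/266.9624 = 0.1259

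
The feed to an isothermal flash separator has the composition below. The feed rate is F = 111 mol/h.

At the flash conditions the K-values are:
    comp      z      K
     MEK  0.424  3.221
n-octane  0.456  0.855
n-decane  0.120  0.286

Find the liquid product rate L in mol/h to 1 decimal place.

L = 11.4 mol/h

Let ψ = V/F and solve Σ zᵢ(Kᵢ−1)/(1+ψ(Kᵢ−1)) = 0.
Feasibility: ΣzᵢKᵢ = 1.790, Σzᵢ/Kᵢ = 1.085 — both > 1, two phases present.
Iterate (Newton) starting at ψ = 0.5:
  ψ = 0.500: g = 0.2417, g' = -0.629 → ψ = 0.884
  ψ = 0.884: g = 0.0094, g' = -0.701 → ψ = 0.898
Converged at ψ = 0.898.
Then V = ψ·F = 0.8976·111 = 99.6 mol/h and L = F − V = 11.4 mol/h.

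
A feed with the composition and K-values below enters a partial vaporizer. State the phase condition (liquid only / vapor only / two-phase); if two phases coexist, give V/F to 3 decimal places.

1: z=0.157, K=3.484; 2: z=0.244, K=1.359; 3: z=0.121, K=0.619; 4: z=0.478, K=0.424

two-phase, V/F = 0.173

ΣzᵢKᵢ = 1.156; Σzᵢ/Kᵢ = 1.547.
Both exceed 1, so a two-phase solution exists.
Newton iteration, ψ⁰ = 0.5:
  ψ = 0.500: g = -0.1954, g' = -0.555 → ψ = 0.148
  ψ = 0.148: g = 0.0186, g' = -0.756 → ψ = 0.172
  ψ = 0.172: g = 0.0005, g' = -0.718 → ψ = 0.173
Converged at ψ = 0.173.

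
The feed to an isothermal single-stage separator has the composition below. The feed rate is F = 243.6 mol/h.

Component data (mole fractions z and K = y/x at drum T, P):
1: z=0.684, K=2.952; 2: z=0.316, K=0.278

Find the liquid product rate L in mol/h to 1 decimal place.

Material balance + equilibrium reduce to Σ zᵢ(Kᵢ−1)/(1+β(Kᵢ−1)) = 0.
g(0) = ΣzᵢKᵢ − 1 = 1.107 and g(1) = 1 − Σzᵢ/Kᵢ = -0.368, so a root lies in (0, 1).
Newton iteration, β⁰ = 0.45:
  β = 0.450: g = 0.3728, g' = -1.100 → β = 0.789
  β = 0.789: g = -0.0044, g' = -1.293 → β = 0.785
Converged at β = 0.785.
Then V = β·F = 0.7855·243.6 = 191.3 mol/h and L = F − V = 52.3 mol/h.

L = 52.3 mol/h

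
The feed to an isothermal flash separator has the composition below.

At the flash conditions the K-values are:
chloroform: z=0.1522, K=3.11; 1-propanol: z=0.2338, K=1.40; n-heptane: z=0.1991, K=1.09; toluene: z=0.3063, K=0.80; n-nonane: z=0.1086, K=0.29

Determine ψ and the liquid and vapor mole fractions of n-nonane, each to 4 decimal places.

Let ψ = V/F and solve Σ zᵢ(Kᵢ−1)/(1+ψ(Kᵢ−1)) = 0.
Check two-phase: ΣzᵢKᵢ = 1.2942 > 1 and Σzᵢ/Kᵢ = 1.1560 > 1, so g(0) = 0.2942 > 0 and g(1) = -0.1560 < 0.
Newton–Raphson from ψ = 0.39:
  ψ = 0.3900: g = 0.10131, g' = -0.3525 → ψ = 0.6774
  ψ = 0.6774: g = 0.00326, g' = -0.3590 → ψ = 0.6865
  ψ = 0.6865: g = -0.00001, g' = -0.3623 → ψ = 0.6864
Converged at ψ = 0.6864.
Compositions from xᵢ = zᵢ/(1+ψ(Kᵢ−1)), yᵢ = Kᵢxᵢ:
  chloroform: x = 0.0622, y = 0.1933
  1-propanol: x = 0.1834, y = 0.2568
  n-heptane: x = 0.1875, y = 0.2044
  toluene: x = 0.3550, y = 0.2840
  n-nonane: x = 0.2118, y = 0.0614

ψ = 0.6864, x_n-nonane = 0.2118, y_n-nonane = 0.0614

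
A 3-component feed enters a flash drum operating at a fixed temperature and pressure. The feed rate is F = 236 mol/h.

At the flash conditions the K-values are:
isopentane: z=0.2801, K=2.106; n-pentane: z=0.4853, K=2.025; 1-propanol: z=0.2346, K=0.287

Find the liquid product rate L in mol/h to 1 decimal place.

L = 35.2 mol/h

Let ψ = V/F and solve Σ zᵢ(Kᵢ−1)/(1+ψ(Kᵢ−1)) = 0.
g(0) = ΣzᵢKᵢ − 1 = 0.6400 and g(1) = 1 − Σzᵢ/Kᵢ = -0.1901, so a root lies in (0, 1).
Newton–Raphson from ψ = 0.31:
  ψ = 0.3100: g = 0.39345, g' = -0.6802 → ψ = 0.8885
  ψ = 0.8885: g = -0.03976, g' = -1.1146 → ψ = 0.8528
  ψ = 0.8528: g = -0.00189, g' = -1.0122 → ψ = 0.8509
Converged at ψ = 0.8509.
Then V = ψ·F = 0.8509·236 = 200.8 mol/h and L = F − V = 35.2 mol/h.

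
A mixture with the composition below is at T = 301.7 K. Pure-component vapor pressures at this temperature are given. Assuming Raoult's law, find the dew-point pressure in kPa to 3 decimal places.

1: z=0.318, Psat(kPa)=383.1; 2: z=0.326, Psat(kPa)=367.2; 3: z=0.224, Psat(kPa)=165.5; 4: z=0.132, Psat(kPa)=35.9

Pdew = 148.187 kPa

At the dew point ψ → 1, so Σzᵢ/Kᵢ = 1 with Kᵢ = Pᵢˢᵃᵗ/P ⇒ 1/P = Σzᵢ/Pᵢˢᵃᵗ.
1/P = 0.318/383.1 + 0.326/367.2 + 0.224/165.5 + 0.132/35.9 = 0.006748 ⇒ P = 148.187 kPa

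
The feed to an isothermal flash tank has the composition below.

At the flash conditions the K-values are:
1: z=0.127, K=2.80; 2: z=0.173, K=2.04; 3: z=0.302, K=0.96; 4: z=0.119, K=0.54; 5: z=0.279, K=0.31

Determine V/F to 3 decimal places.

V/F = 0.238

Material balance + equilibrium reduce to Σ zᵢ(Kᵢ−1)/(1+V/F(Kᵢ−1)) = 0.
Check two-phase: ΣzᵢKᵢ = 1.149 > 1 and Σzᵢ/Kᵢ = 1.565 > 1, so g(0) = 0.149 > 0 and g(1) = -0.565 < 0.
Iterate (Newton) starting at V/F = 0.5:
  V/F = 0.500: g = -0.1386, g' = -0.548 → V/F = 0.247
  V/F = 0.247: g = -0.0045, g' = -0.541 → V/F = 0.238
Converged at V/F = 0.238.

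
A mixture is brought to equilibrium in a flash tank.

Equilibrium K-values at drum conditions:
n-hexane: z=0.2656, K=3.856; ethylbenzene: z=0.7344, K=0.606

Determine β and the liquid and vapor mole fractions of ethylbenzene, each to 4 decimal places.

β = 0.4170, x_ethylbenzene = 0.8788, y_ethylbenzene = 0.5325

Binary case is linear: z₁(K₁−1)(1+β(K₂−1)) + z₂(K₂−1)(1+β(K₁−1)) = 0
⇒ β = [z₁(K₁−1)+z₂(K₂−1)] / [−(K₁−1)(K₂−1)] = 0.46920/1.12526 = 0.4170
Compositions from xᵢ = zᵢ/(1+β(Kᵢ−1)), yᵢ = Kᵢxᵢ:
  n-hexane: x = 0.1212, y = 0.4675
  ethylbenzene: x = 0.8788, y = 0.5325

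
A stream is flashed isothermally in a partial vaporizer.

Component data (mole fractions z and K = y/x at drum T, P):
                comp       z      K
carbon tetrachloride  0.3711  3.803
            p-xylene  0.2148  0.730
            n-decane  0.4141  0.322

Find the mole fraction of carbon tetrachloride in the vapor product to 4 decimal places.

Material balance + equilibrium reduce to Σ zᵢ(Kᵢ−1)/(1+β(Kᵢ−1)) = 0.
Check two-phase: ΣzᵢKᵢ = 1.7014 > 1 and Σzᵢ/Kᵢ = 1.6779 > 1, so g(0) = 0.7014 > 0 and g(1) = -0.6779 < 0.
Iterate (Newton) starting at β = 0.68:
  β = 0.6800: g = -0.23403, g' = -1.0241 → β = 0.4515
  β = 0.4515: g = -0.01151, g' = -0.9837 → β = 0.4398
Converged at β = 0.4398.
Compositions from xᵢ = zᵢ/(1+β(Kᵢ−1)), yᵢ = Kᵢxᵢ:
  carbon tetrachloride: x = 0.1662, y = 0.6321
  p-xylene: x = 0.2437, y = 0.1779
  n-decane: x = 0.5901, y = 0.1900

y_carbon tetrachloride = 0.6321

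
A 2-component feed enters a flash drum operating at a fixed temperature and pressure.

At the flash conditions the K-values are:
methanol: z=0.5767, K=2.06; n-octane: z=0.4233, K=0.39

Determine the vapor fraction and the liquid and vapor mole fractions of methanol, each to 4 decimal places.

ψ = 0.5461, x_methanol = 0.3653, y_methanol = 0.7525

Rachford–Rice: g(ψ) = Σ zᵢ(Kᵢ−1)/(1+ψ(Kᵢ−1)) = 0.
g(0) = ΣzᵢKᵢ − 1 = 0.3531 and g(1) = 1 − Σzᵢ/Kᵢ = -0.3653, so a root lies in (0, 1).
Binary case is linear: z₁(K₁−1)(1+ψ(K₂−1)) + z₂(K₂−1)(1+ψ(K₁−1)) = 0
⇒ ψ = [z₁(K₁−1)+z₂(K₂−1)] / [−(K₁−1)(K₂−1)] = 0.35309/0.64660 = 0.5461
Compositions from xᵢ = zᵢ/(1+ψ(Kᵢ−1)), yᵢ = Kᵢxᵢ:
  methanol: x = 0.3653, y = 0.7525
  n-octane: x = 0.6347, y = 0.2475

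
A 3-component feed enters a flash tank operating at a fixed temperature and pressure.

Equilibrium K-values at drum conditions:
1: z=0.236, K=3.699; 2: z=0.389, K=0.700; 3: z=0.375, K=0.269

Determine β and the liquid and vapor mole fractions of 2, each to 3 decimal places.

β = 0.171, x_2 = 0.410, y_2 = 0.287

Rachford–Rice: g(β) = Σ zᵢ(Kᵢ−1)/(1+β(Kᵢ−1)) = 0.
Feasibility: ΣzᵢKᵢ = 1.246, Σzᵢ/Kᵢ = 2.014 — both > 1, two phases present.
Newton–Raphson from β = 0.58:
  β = 0.580: g = -0.3689, g' = -0.916 → β = 0.177
  β = 0.177: g = -0.0076, g' = -1.090 → β = 0.171
Converged at β = 0.171.
Compositions from xᵢ = zᵢ/(1+β(Kᵢ−1)), yᵢ = Kᵢxᵢ:
  1: x = 0.162, y = 0.598
  2: x = 0.410, y = 0.287
  3: x = 0.428, y = 0.115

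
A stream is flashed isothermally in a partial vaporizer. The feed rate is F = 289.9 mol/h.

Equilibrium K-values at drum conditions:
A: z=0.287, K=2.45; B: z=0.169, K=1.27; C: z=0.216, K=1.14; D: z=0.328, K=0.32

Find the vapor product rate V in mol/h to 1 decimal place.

V = 130.2 mol/h

Material balance + equilibrium reduce to Σ zᵢ(Kᵢ−1)/(1+ψ(Kᵢ−1)) = 0.
Check two-phase: ΣzᵢKᵢ = 1.269 > 1 and Σzᵢ/Kᵢ = 1.465 > 1, so g(0) = 0.269 > 0 and g(1) = -0.465 < 0.
Newton–Raphson from ψ = 0.5:
  ψ = 0.500: g = -0.0282, g' = -0.564 → ψ = 0.450
  ψ = 0.450: g = -0.0004, g' = -0.549 → ψ = 0.449
Converged at ψ = 0.449.
Then V = ψ·F = 0.4492·289.9 = 130.2 mol/h and L = F − V = 159.7 mol/h.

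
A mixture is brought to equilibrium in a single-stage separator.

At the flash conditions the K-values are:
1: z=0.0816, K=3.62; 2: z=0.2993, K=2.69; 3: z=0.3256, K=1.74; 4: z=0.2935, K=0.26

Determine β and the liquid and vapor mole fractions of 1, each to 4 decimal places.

Let β = V/F and solve Σ zᵢ(Kᵢ−1)/(1+β(Kᵢ−1)) = 0.
Check two-phase: ΣzᵢKᵢ = 1.7434 > 1 and Σzᵢ/Kᵢ = 1.4498 > 1, so g(0) = 0.7434 > 0 and g(1) = -0.4498 < 0.
Iterate (Newton) starting at β = 0.46:
  β = 0.4600: g = 0.23201, g' = -0.8544 → β = 0.7315
  β = 0.7315: g = -0.01773, g' = -1.0758 → β = 0.7151
  β = 0.7151: g = -0.00026, g' = -1.0443 → β = 0.7148
Converged at β = 0.7148.
Compositions from xᵢ = zᵢ/(1+β(Kᵢ−1)), yᵢ = Kᵢxᵢ:
  1: x = 0.0284, y = 0.1028
  2: x = 0.1356, y = 0.3646
  3: x = 0.2130, y = 0.3705
  4: x = 0.6231, y = 0.1620

β = 0.7148, x_1 = 0.0284, y_1 = 0.1028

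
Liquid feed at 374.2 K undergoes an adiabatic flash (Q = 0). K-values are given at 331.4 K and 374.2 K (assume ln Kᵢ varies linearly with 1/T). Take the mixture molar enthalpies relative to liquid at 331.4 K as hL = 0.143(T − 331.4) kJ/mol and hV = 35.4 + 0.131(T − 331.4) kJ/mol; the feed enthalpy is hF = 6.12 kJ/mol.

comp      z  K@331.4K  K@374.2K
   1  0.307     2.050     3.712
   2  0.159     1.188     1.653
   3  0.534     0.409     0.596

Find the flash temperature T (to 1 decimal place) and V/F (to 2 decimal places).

Adiabatic flash: solve Rachford–Rice at each trial T, then check hF = ψ·hV(T) + (1−ψ)·hL(T).
  T = 331.4 K: K = (2.050, 1.188, 0.409), RR gives ψ = 0.071, H_out = 2.518 kJ/mol
  T = 374.2 K: K = (3.712, 1.653, 0.596), RR gives ψ = 0.827, H_out = 34.986 kJ/mol
  T = 352.8 K: K = (2.809, 1.415, 0.499), RR gives ψ = 0.481, H_out = 19.957 kJ/mol
  T = 342.1 K: K = (2.411, 1.300, 0.453), RR gives ψ = 0.298, H_out = 12.049 kJ/mol
  T = 336.8 K: K = (2.228, 1.244, 0.431), RR gives ψ = 0.194, H_out = 7.634 kJ/mol
  T = 334.1 K: K = (2.138, 1.216, 0.420), RR gives ψ = 0.135, H_out = 5.172 kJ/mol
  T = 335.5 K: K = (2.184, 1.231, 0.426), RR gives ψ = 0.166, H_out = 6.470 kJ/mol
Linear interpolation between T = 334.1 (H_out = 5.172) and T = 335.5 (H_out = 6.470) on hF = 6.12 gives T ≈ 335.1 K, at which ψ = 0.16.

T = 335.1 K, V/F = 0.16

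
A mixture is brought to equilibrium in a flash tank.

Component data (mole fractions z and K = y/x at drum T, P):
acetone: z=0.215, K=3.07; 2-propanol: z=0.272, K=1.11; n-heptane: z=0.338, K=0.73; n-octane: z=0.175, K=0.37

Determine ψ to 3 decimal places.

ψ = 0.453

Newton iteration, ψ⁰ = 0.47:
  ψ = 0.470: g = -0.0071, g' = -0.412 → ψ = 0.453
Converged at ψ = 0.453.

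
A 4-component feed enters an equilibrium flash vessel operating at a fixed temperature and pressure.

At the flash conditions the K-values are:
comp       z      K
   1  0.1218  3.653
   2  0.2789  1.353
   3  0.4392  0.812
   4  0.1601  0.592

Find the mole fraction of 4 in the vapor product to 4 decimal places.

y_4 = 0.1348

Rachford–Rice: g(ψ) = Σ zᵢ(Kᵢ−1)/(1+ψ(Kᵢ−1)) = 0.
g(0) = ΣzᵢKᵢ − 1 = 0.2737 and g(1) = 1 − Σzᵢ/Kᵢ = -0.0508, so a root lies in (0, 1).
Newton iteration, ψ⁰ = 0.5:
  ψ = 0.5000: g = 0.04938, g' = -0.2445 → ψ = 0.7020
  ψ = 0.7020: g = 0.00513, g' = -0.1999 → ψ = 0.7276
  ψ = 0.7276: g = 0.00004, g' = -0.1966 → ψ = 0.7279
Converged at ψ = 0.7279.
Compositions from xᵢ = zᵢ/(1+ψ(Kᵢ−1)), yᵢ = Kᵢxᵢ:
  1: x = 0.0416, y = 0.1518
  2: x = 0.2219, y = 0.3002
  3: x = 0.5088, y = 0.4132
  4: x = 0.2277, y = 0.1348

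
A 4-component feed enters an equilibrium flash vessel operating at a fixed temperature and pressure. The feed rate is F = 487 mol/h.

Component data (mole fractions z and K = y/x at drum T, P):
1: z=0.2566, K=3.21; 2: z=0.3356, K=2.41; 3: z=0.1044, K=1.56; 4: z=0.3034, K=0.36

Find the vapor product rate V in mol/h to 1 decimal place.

Rachford–Rice: g(ψ) = Σ zᵢ(Kᵢ−1)/(1+ψ(Kᵢ−1)) = 0.
Feasibility: ΣzᵢKᵢ = 1.9046, Σzᵢ/Kᵢ = 1.1289 — both > 1, two phases present.
Newton–Raphson from ψ = 0.57:
  ψ = 0.5700: g = 0.25193, g' = -0.7773 → ψ = 0.8941
  ψ = 0.8941: g = -0.01508, g' = -0.9657 → ψ = 0.8785
  ψ = 0.8785: g = -0.00019, g' = -0.9411 → ψ = 0.8783
Converged at ψ = 0.8783.
Then V = ψ·F = 0.8783·487 = 427.7 mol/h and L = F − V = 59.3 mol/h.

V = 427.7 mol/h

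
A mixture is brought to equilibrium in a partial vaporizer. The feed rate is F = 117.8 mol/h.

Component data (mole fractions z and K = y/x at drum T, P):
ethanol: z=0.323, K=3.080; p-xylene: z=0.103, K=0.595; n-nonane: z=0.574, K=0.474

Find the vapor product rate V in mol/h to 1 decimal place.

Material balance + equilibrium reduce to Σ zᵢ(Kᵢ−1)/(1+ψ(Kᵢ−1)) = 0.
Check two-phase: ΣzᵢKᵢ = 1.328 > 1 and Σzᵢ/Kᵢ = 1.489 > 1, so g(0) = 0.328 > 0 and g(1) = -0.489 < 0.
Newton–Raphson from ψ = 0.5:
  ψ = 0.500: g = -0.1326, g' = -0.655 → ψ = 0.297
  ψ = 0.297: g = 0.0097, g' = -0.778 → ψ = 0.310
Converged at ψ = 0.310.
Then V = ψ·F = 0.3100·117.8 = 36.5 mol/h and L = F − V = 81.3 mol/h.

V = 36.5 mol/h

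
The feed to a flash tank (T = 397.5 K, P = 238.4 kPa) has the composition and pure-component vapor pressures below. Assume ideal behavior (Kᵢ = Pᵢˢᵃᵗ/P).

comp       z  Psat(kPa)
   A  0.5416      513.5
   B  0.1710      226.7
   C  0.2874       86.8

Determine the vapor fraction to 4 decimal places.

Raoult's law: Kᵢ = Pᵢˢᵃᵗ/P = Pᵢˢᵃᵗ/238.4.
  K_A = 513.5/238.4 = 2.153943, K_B = 226.7/238.4 = 0.950923, K_C = 86.8/238.4 = 0.364094
Material balance + equilibrium reduce to Σ zᵢ(Kᵢ−1)/(1+ψ(Kᵢ−1)) = 0.
g(0) = ΣzᵢKᵢ − 1 = 0.4338 and g(1) = 1 − Σzᵢ/Kᵢ = -0.2206, so a root lies in (0, 1).
Newton–Raphson from ψ = 0.5:
  ψ = 0.5000: g = 0.11975, g' = -0.5403 → ψ = 0.7217
  ψ = 0.7217: g = -0.00546, g' = -0.6121 → ψ = 0.7127
Converged at ψ = 0.7127.

ψ = 0.7127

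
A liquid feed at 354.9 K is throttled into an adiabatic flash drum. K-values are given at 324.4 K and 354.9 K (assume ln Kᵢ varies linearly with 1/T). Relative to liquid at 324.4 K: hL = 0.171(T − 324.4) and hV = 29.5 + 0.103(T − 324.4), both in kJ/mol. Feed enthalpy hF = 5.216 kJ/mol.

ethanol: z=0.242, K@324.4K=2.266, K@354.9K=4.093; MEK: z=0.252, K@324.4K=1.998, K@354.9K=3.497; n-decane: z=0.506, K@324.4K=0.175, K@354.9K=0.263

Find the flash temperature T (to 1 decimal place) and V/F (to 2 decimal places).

T = 325.5 K, V/F = 0.17

Adiabatic flash: solve Rachford–Rice at each trial T, then check hF = ψ·hV(T) + (1−ψ)·hL(T).
  T = 324.4 K: K = (2.266, 1.998, 0.175), RR gives ψ = 0.150, H_out = 4.419 kJ/mol
  T = 354.9 K: K = (4.093, 3.497, 0.263), RR gives ψ = 0.488, H_out = 18.590 kJ/mol
  T = 339.6 K: K = (3.083, 2.674, 0.216), RR gives ψ = 0.359, H_out = 12.823 kJ/mol
  T = 332.0 K: K = (2.653, 2.319, 0.195), RR gives ψ = 0.271, H_out = 9.159 kJ/mol
  T = 328.2 K: K = (2.454, 2.155, 0.185), RR gives ψ = 0.216, H_out = 6.967 kJ/mol
  T = 326.3 K: K = (2.359, 2.075, 0.180), RR gives ψ = 0.185, H_out = 5.745 kJ/mol
Linear interpolation between T = 324.4 (H_out = 4.419) and T = 326.3 (H_out = 5.745) on hF = 5.216 gives T ≈ 325.5 K, at which ψ = 0.17.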